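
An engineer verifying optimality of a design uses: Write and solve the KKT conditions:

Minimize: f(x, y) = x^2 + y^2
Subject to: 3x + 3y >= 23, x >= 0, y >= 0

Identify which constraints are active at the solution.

KKT conditions for min x^2 + y^2 s.t. 3x + 3y >= 23, x >= 0, y >= 0:
Stationarity: 2x = mu*3 + mu_x, 2y = mu*3 + mu_y, with mu, mu_x, mu_y >= 0
Complementary slackness: mu*(3x + 3y - 23) = 0, mu_x*x = 0, mu_y*y = 0
(0, 0) is infeasible (3*0 + 3*0 < 23), so if mu = 0 stationarity would force x = mu_x/2 >= 0, y = mu_y/2 >= 0 with mu_x*x = mu_y*y = 0, i.e. x = y = 0: contradiction. Hence mu > 0 and 3x + 3y = 23 is active.
Try x > 0, y > 0 (so mu_x = mu_y = 0): x = 3*mu/2, y = 3*mu/2
Substitute: 3*(3*mu/2) + 3*(3*mu/2) = 23
  mu*18/2 = 23 => mu = 23/9
x* = 23/6 > 0, y* = 23/6 > 0, consistent with mu_x = mu_y = 0.
f is convex and the constraints are linear, so this KKT point is the global minimum.
f* = 529/18
Active constraints: 3x + 3y >= 23 (holds with equality, mu = 23/9 > 0); x >= 0 and y >= 0 are inactive (mu_x = mu_y = 0).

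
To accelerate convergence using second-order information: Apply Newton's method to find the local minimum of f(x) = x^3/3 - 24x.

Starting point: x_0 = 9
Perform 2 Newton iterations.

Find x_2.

f(x) = x^3/3 - 24x
f'(x) = x^2 - 24, f''(x) = 2x
Newton update: x_{n+1} = x_n - (x_n^2 - 24)/(2*x_n)
Step 1: x_0 = 9, f'=57, f''=18, x_1 = 35/6
Step 2: x_1 = 35/6, f'=361/36, f''=35/3, x_2 = 2089/420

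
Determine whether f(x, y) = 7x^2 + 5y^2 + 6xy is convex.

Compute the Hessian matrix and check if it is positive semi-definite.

f(x,y) = 7x^2 + 5y^2 + 6xy
Hessian H = [[14, 6], [6, 10]]
trace(H) = 24, det(H) = 104
Eigenvalues: (24 +/- sqrt(160)) / 2 = 18.32, 5.675
Since both eigenvalues > 0, f is convex.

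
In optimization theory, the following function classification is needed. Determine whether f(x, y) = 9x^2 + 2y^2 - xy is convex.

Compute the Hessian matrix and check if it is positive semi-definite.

f(x,y) = 9x^2 + 2y^2 - xy
Hessian H = [[18, -1], [-1, 4]]
trace(H) = 22, det(H) = 71
Eigenvalues: (22 +/- sqrt(200)) / 2 = 18.07, 3.929
Since both eigenvalues > 0, f is convex.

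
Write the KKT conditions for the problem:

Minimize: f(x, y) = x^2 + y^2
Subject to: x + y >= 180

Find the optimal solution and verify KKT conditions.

KKT conditions for min x^2 + y^2 s.t. x + y >= 180:
Stationarity: 2x = mu, 2y = mu
So x = y = mu/2.
Complementary slackness: mu*(x + y - 180) = 0
Primal feasibility: x + y >= 180; dual feasibility: mu >= 0
If mu = 0 then x = y = 0, but 0 + 0 < 180 is infeasible, so the constraint is active.
Constraint active: x + y = 2*(mu/2) = 180 => mu = 180
x = y = 90, f = 16200
Verify: stationarity 2*90 = 180 = mu; primal 90 + 90 = 180 >= 180; dual mu = 180 >= 0; complementary slackness 180*(180 - 180) = 0. All KKT conditions hold.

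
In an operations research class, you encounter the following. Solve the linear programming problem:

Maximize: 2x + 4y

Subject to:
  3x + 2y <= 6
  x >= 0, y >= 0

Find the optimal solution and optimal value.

The feasible region has vertices at [(0, 0), (2, 0), (0, 3)].
Checking objective 2x + 4y at each vertex:
  (0, 0): 2*0 + 4*0 = 0
  (2, 0): 2*2 + 4*0 = 4
  (0, 3): 2*0 + 4*3 = 12
Maximum is 12 at (0, 3).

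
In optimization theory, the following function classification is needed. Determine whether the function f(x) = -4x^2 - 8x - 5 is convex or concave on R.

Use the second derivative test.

f(x) = -4x^2 - 8x - 5
f'(x) = -8x - 8
f''(x) = -8
Since f''(x) = -8 < 0 for all x, f is concave on R.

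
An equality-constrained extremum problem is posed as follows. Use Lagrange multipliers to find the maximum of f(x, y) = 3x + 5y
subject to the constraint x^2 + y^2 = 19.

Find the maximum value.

Set up Lagrange conditions: grad f = lambda * grad g
  3 = 2*lambda*x
  5 = 2*lambda*y
From these: x/y = 3/5, so x = 3t, y = 5t for some t.
Substitute into constraint: (3t)^2 + (5t)^2 = 19
  t^2 * 34 = 19
  t = sqrt(19/34)
Maximum = 3*x + 5*y = (3^2 + 5^2)*t = 34 * sqrt(19/34) = sqrt(646)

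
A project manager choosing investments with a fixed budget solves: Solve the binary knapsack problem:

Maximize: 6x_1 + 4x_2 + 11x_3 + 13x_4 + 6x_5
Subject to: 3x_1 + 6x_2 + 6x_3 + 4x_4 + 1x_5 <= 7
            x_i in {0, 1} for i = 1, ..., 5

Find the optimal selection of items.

Items: item 1 (v=6, w=3), item 2 (v=4, w=6), item 3 (v=11, w=6), item 4 (v=13, w=4), item 5 (v=6, w=1)
Capacity: 7
Checking all 32 subsets (w = total weight, v = total value):
  {}: w = 0, v = 0
  {1}: w = 3, v = 6
  {2}: w = 6, v = 4
  {3}: w = 6, v = 11
  {4}: w = 4, v = 13
  {5}: w = 1, v = 6
  {1, 2}: w = 9 > 7, infeasible
  {1, 3}: w = 9 > 7, infeasible
  {1, 4}: w = 7, v = 19
  {1, 5}: w = 4, v = 12
  {2, 3}: w = 12 > 7, infeasible
  {2, 4}: w = 10 > 7, infeasible
  {2, 5}: w = 7, v = 10
  {3, 4}: w = 10 > 7, infeasible
  {3, 5}: w = 7, v = 17
  {4, 5}: w = 5, v = 19
  {1, 2, 3}: w = 15 > 7, infeasible
  {1, 2, 4}: w = 13 > 7, infeasible
  {1, 2, 5}: w = 10 > 7, infeasible
  {1, 3, 4}: w = 13 > 7, infeasible
  {1, 3, 5}: w = 10 > 7, infeasible
  {1, 4, 5}: w = 8 > 7, infeasible
  {2, 3, 4}: w = 16 > 7, infeasible
  {2, 3, 5}: w = 13 > 7, infeasible
  {2, 4, 5}: w = 11 > 7, infeasible
  {3, 4, 5}: w = 11 > 7, infeasible
  {1, 2, 3, 4}: w = 19 > 7, infeasible
  {1, 2, 3, 5}: w = 16 > 7, infeasible
  {1, 2, 4, 5}: w = 14 > 7, infeasible
  {1, 3, 4, 5}: w = 14 > 7, infeasible
  {2, 3, 4, 5}: w = 17 > 7, infeasible
  {1, 2, 3, 4, 5}: w = 20 > 7, infeasible
Best feasible subset: items [1, 4]
(The same value 19 is also attained by {4, 5}.)
Total weight: 7 <= 7, total value: 19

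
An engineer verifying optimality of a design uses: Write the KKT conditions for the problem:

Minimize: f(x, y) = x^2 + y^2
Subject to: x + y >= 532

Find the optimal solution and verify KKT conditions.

KKT conditions for min x^2 + y^2 s.t. x + y >= 532:
Stationarity: 2x = mu, 2y = mu
So x = y = mu/2.
Complementary slackness: mu*(x + y - 532) = 0
Primal feasibility: x + y >= 532; dual feasibility: mu >= 0
If mu = 0 then x = y = 0, but 0 + 0 < 532 is infeasible, so the constraint is active.
Constraint active: x + y = 2*(mu/2) = 532 => mu = 532
x = y = 266, f = 141512
Verify: stationarity 2*266 = 532 = mu; primal 266 + 266 = 532 >= 532; dual mu = 532 >= 0; complementary slackness 532*(532 - 532) = 0. All KKT conditions hold.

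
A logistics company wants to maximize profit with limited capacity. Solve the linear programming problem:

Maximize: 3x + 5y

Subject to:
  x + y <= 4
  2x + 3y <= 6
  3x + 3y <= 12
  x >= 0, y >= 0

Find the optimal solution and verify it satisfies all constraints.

Feasible vertices: (0, 0), (0, 2), (3, 0)
Objective 3x + 5y at each vertex:
  (0, 0): 0
  (0, 2): 10
  (3, 0): 9
Maximum is 10 at (0, 2).
Verify constraints at (x, y) = (0, 2):
  1*0 + 1*2 = 2 <= 4
  2*0 + 3*2 = 6 <= 6 (active)
  3*0 + 3*2 = 6 <= 12
  x = 0 >= 0, y = 2 >= 0. All constraints satisfied.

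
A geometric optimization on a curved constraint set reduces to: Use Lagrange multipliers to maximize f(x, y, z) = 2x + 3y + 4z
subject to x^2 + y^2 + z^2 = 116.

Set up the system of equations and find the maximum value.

Lagrange conditions: 2 = 2*lambda*x, 3 = 2*lambda*y, 4 = 2*lambda*z
So x:2 = y:3 = z:4, i.e. x = 2t, y = 3t, z = 4t
Constraint: t^2*(2^2 + 3^2 + 4^2) = 116
  t^2 * 29 = 116  =>  t = sqrt(4)
Maximum = 2*2t + 3*3t + 4*4t = 29*sqrt(4) = 58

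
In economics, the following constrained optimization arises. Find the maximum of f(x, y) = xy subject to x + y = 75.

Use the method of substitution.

Substitute y = 75 - x into f(x,y) = xy:
g(x) = x(75 - x) = 75x - x^2
g'(x) = 75 - 2x = 0  =>  x = 75/2
y = 75 - 75/2 = 75/2
Maximum value = (75/2) * (75/2) = 5625/4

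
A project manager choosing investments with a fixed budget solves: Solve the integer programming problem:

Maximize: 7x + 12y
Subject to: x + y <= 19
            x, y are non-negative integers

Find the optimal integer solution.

Objective: 7x + 12y, constraint: x + y <= 19
Coefficient of y is 12 > coefficient of x is 7, so allocate the entire budget to y.
Optimal: x = 0, y = 19, value = 228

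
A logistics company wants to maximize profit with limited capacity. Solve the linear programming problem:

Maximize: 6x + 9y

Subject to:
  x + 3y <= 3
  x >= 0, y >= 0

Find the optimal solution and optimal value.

The feasible region has vertices at [(0, 0), (3, 0), (0, 1)].
Checking objective 6x + 9y at each vertex:
  (0, 0): 6*0 + 9*0 = 0
  (3, 0): 6*3 + 9*0 = 18
  (0, 1): 6*0 + 9*1 = 9
Maximum is 18 at (3, 0).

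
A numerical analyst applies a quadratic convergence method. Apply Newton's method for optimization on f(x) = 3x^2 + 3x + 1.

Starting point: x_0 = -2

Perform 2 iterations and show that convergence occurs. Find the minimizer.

f(x) = 3x^2 + 3x + 1, f'(x) = 6x + (3), f''(x) = 6
Step 1: f'(-2) = -9, x_1 = -2 - -9/6 = -1/2
Step 2: f'(-1/2) = 0, x_2 = -1/2 (converged)
Newton's method converges in 1 step for quadratics.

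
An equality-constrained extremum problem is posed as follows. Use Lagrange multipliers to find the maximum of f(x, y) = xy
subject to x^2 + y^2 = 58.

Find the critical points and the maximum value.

Lagrange conditions: y = 2*lambda*x and x = 2*lambda*y
If x = 0 then y = 0, violating the constraint, so x, y != 0.
Dividing: y/x = x/y => x^2 = y^2 => y = x or y = -x
Constraint: 2x^2 = 58 => x^2 = 29 => x = +/-sqrt(29)
Critical points: (sqrt(29), sqrt(29)), (-sqrt(29), -sqrt(29)), (sqrt(29), -sqrt(29)), (-sqrt(29), sqrt(29))
  y = x:  xy = x^2 = 29  at (sqrt(29), sqrt(29)) and (-sqrt(29), -sqrt(29))
  y = -x: xy = -x^2 = -29 at (sqrt(29), -sqrt(29)) and (-sqrt(29), sqrt(29))
Maximum xy = 29 at (sqrt(29), sqrt(29)) and (-sqrt(29), -sqrt(29))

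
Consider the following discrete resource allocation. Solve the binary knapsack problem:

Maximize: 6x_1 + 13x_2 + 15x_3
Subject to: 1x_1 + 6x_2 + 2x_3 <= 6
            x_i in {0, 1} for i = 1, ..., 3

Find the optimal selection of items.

Items: item 1 (v=6, w=1), item 2 (v=13, w=6), item 3 (v=15, w=2)
Capacity: 6
Checking all 8 subsets (w = total weight, v = total value):
  {}: w = 0, v = 0
  {1}: w = 1, v = 6
  {2}: w = 6, v = 13
  {3}: w = 2, v = 15
  {1, 2}: w = 7 > 6, infeasible
  {1, 3}: w = 3, v = 21
  {2, 3}: w = 8 > 6, infeasible
  {1, 2, 3}: w = 9 > 6, infeasible
Best feasible subset: items [1, 3]
Total weight: 3 <= 6, total value: 21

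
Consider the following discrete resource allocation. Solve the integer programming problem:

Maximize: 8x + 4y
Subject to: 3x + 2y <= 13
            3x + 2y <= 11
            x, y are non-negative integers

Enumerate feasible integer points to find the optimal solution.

Constraint 1: 3x + 2y <= 13
Constraint 2: 3x + 2y <= 11
Feasible x range (need y >= 0): 0 <= x <= min(13/3, 11/3) => x in {0, ..., 3}.
Enumerate feasible integer points row by row (the coefficient of y is 4 > 0, so for each x the largest feasible y gives the best value):
  x = 0: y <= min((13 - 3*0)/2, (11 - 3*0)/2) => y in {0, ..., 5}; best 8*0 + 4*5 = 20
  x = 1: y <= min((13 - 3*1)/2, (11 - 3*1)/2) => y in {0, ..., 4}; best 8*1 + 4*4 = 24
  x = 2: y <= min((13 - 3*2)/2, (11 - 3*2)/2) => y in {0, ..., 2}; best 8*2 + 4*2 = 24
  x = 3: y <= min((13 - 3*3)/2, (11 - 3*3)/2) => y in {0, ..., 1}; best 8*3 + 4*1 = 28
The maximum 8x + 4y = 28 is achieved at x = 3, y = 1.
Check: 3*3 + 2*1 = 11 <= 13 and 3*3 + 2*1 = 11 <= 11.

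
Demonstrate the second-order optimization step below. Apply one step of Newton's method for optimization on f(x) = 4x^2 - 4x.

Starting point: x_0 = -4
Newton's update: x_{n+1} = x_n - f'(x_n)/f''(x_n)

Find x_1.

f(x) = 4x^2 - 4x
f'(x) = 8x + (-4), f''(x) = 8
Newton step: x_1 = x_0 - f'(x_0)/f''(x_0)
f'(-4) = -36
x_1 = -4 - -36/8 = 1/2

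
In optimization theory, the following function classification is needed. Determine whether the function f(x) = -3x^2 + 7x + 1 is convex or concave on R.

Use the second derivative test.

f(x) = -3x^2 + 7x + 1
f'(x) = -6x + 7
f''(x) = -6
Since f''(x) = -6 < 0 for all x, f is concave on R.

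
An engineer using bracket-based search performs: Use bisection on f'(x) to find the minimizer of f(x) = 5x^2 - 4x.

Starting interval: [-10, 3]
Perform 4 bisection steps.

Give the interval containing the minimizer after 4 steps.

Finding critical point of f(x) = 5x^2 - 4x using bisection on f'(x) = 10x + -4.
f'(x) = 0 when x = 2/5.
Starting interval: [-10, 3]
Step 1: mid = -7/2, f'(mid) = -39, new interval = [-7/2, 3]
Step 2: mid = -1/4, f'(mid) = -13/2, new interval = [-1/4, 3]
Step 3: mid = 11/8, f'(mid) = 39/4, new interval = [-1/4, 11/8]
Step 4: mid = 9/16, f'(mid) = 13/8, new interval = [-1/4, 9/16]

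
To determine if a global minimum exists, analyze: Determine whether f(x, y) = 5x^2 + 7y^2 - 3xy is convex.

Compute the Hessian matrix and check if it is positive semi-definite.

f(x,y) = 5x^2 + 7y^2 - 3xy
Hessian H = [[10, -3], [-3, 14]]
trace(H) = 24, det(H) = 131
Eigenvalues: (24 +/- sqrt(52)) / 2 = 15.61, 8.394
Since both eigenvalues > 0, f is convex.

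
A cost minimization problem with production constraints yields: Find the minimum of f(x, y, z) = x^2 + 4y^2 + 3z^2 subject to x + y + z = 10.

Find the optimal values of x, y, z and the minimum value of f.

Using Lagrange multipliers on f = x^2 + 4y^2 + 3z^2 with constraint x + y + z = 10:
Conditions: 2*1*x = lambda, 2*4*y = lambda, 2*3*z = lambda
So x = lambda/2, y = lambda/8, z = lambda/6
Substituting into constraint: lambda * (19/24) = 10
lambda = 240/19
x = 120/19, y = 30/19, z = 40/19
Minimum value = 1200/19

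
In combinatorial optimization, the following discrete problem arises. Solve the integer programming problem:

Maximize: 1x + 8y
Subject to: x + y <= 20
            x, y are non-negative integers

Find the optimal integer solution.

Objective: 1x + 8y, constraint: x + y <= 20
Coefficient of y is 8 > coefficient of x is 1, so allocate the entire budget to y.
Optimal: x = 0, y = 20, value = 160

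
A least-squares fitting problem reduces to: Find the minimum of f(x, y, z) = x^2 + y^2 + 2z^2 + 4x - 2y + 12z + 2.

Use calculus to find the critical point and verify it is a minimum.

f(x,y,z) = x^2 + y^2 + 2z^2 + 4x - 2y + 12z + 2
df/dx = 2x + (4) = 0 => x = -2
df/dy = 2y + (-2) = 0 => y = 1
df/dz = 4z + (12) = 0 => z = -3
f(-2,1,-3) = 1*(-2)^2 + 1*(1)^2 + 2*(-3)^2 + 4*(-2) + -2*(1) + 12*(-3) + 2 = -21
Hessian is diagonal with entries 2, 2, 4 > 0, confirmed minimum.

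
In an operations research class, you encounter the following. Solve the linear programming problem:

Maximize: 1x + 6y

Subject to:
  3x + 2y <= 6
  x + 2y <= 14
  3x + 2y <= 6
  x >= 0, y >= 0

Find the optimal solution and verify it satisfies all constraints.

Feasible vertices: (0, 0), (0, 3), (2, 0)
Objective 1x + 6y at each vertex:
  (0, 0): 0
  (0, 3): 18
  (2, 0): 2
Maximum is 18 at (0, 3).
Verify constraints at (x, y) = (0, 3):
  3*0 + 2*3 = 6 <= 6 (active)
  1*0 + 2*3 = 6 <= 14
  3*0 + 2*3 = 6 <= 6 (active)
  x = 0 >= 0, y = 3 >= 0. All constraints satisfied.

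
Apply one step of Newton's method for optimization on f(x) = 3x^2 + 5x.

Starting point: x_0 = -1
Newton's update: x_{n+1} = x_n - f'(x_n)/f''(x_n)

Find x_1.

f(x) = 3x^2 + 5x
f'(x) = 6x + (5), f''(x) = 6
Newton step: x_1 = x_0 - f'(x_0)/f''(x_0)
f'(-1) = -1
x_1 = -1 - -1/6 = -5/6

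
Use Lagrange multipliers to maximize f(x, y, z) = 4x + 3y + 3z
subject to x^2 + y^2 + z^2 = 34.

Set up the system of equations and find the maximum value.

Lagrange conditions: 4 = 2*lambda*x, 3 = 2*lambda*y, 3 = 2*lambda*z
So x:4 = y:3 = z:3, i.e. x = 4t, y = 3t, z = 3t
Constraint: t^2*(4^2 + 3^2 + 3^2) = 34
  t^2 * 34 = 34  =>  t = sqrt(1)
Maximum = 4*4t + 3*3t + 3*3t = 34*sqrt(1) = 34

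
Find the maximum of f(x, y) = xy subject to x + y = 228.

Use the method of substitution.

Substitute y = 228 - x into f(x,y) = xy:
g(x) = x(228 - x) = 228x - x^2
g'(x) = 228 - 2x = 0  =>  x = 114
y = 228 - 114 = 114
Maximum value = 114 * 114 = 12996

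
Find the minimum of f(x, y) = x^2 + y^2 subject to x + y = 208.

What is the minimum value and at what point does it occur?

Substitute y = 208 - x into f(x,y) = x^2 + y^2:
g(x) = x^2 + (208 - x)^2 = 2x^2 - 416x + 43264
g'(x) = 4x - 416 = 0  =>  x = 104
y = 208 - 104 = 104
Minimum value = 104^2 + 104^2 = 21632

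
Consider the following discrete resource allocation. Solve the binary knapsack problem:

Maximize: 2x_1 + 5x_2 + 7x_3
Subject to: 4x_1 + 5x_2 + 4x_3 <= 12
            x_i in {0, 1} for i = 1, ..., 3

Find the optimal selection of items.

Items: item 1 (v=2, w=4), item 2 (v=5, w=5), item 3 (v=7, w=4)
Capacity: 12
Checking all 8 subsets (w = total weight, v = total value):
  {}: w = 0, v = 0
  {1}: w = 4, v = 2
  {2}: w = 5, v = 5
  {3}: w = 4, v = 7
  {1, 2}: w = 9, v = 7
  {1, 3}: w = 8, v = 9
  {2, 3}: w = 9, v = 12
  {1, 2, 3}: w = 13 > 12, infeasible
Best feasible subset: items [2, 3]
Total weight: 9 <= 12, total value: 12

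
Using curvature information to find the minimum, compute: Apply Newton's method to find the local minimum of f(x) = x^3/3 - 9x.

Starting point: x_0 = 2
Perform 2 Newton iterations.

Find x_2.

f(x) = x^3/3 - 9x
f'(x) = x^2 - 9, f''(x) = 2x
Newton update: x_{n+1} = x_n - (x_n^2 - 9)/(2*x_n)
Step 1: x_0 = 2, f'=-5, f''=4, x_1 = 13/4
Step 2: x_1 = 13/4, f'=25/16, f''=13/2, x_2 = 313/104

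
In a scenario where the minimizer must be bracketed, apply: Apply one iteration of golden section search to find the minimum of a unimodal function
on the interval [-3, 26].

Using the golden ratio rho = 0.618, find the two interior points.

Golden section search on [-3, 26].
Golden ratio rho = 0.618 (approx).
Interior points:
  x_1 = -3 + (1-0.618)*29 = 8.0780
  x_2 = -3 + 0.618*29 = 14.9220
Compare f(x_1) and f(x_2) to determine which subinterval to keep.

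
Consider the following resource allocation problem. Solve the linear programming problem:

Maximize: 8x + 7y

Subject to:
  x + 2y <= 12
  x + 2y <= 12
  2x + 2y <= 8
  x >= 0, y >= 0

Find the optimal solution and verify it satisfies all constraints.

Feasible vertices: (0, 0), (0, 4), (4, 0)
Objective 8x + 7y at each vertex:
  (0, 0): 0
  (0, 4): 28
  (4, 0): 32
Maximum is 32 at (4, 0).
Verify constraints at (x, y) = (4, 0):
  1*4 + 2*0 = 4 <= 12
  1*4 + 2*0 = 4 <= 12
  2*4 + 2*0 = 8 <= 8 (active)
  x = 4 >= 0, y = 0 >= 0. All constraints satisfied.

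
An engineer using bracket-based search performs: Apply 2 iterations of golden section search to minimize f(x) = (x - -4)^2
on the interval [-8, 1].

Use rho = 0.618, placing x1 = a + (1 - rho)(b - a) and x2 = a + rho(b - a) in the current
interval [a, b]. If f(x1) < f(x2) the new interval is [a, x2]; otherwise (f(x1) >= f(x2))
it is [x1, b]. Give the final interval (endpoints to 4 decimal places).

Golden section search for min of f(x) = (x - -4)^2 on [-8, 1].
Each step: x1 = a + (1 - rho)(b - a), x2 = a + rho(b - a); if f(x1) < f(x2) keep [a, x2], otherwise keep [x1, b].
Step 1: [-8.0000, 1.0000], x1=-4.5620 (f=0.3158), x2=-2.4380 (f=2.4398); f(x1) < f(x2) => keep [-8.0000, -2.4380]
Step 2: [-8.0000, -2.4380], x1=-5.8753 (f=3.5168), x2=-4.5627 (f=0.3166); f(x1) > f(x2) => keep [-5.8753, -2.4380]
Final interval: [-5.8753, -2.4380]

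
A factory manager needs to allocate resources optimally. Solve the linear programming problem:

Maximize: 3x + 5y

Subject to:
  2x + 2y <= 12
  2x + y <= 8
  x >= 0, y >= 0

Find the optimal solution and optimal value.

Feasible vertices: (0, 0), (0, 6), (2, 4), (4, 0)
Objective 3x + 5y at each:
  (0, 0): 0
  (0, 6): 30
  (2, 4): 26
  (4, 0): 12
Maximum is 30 at (0, 6).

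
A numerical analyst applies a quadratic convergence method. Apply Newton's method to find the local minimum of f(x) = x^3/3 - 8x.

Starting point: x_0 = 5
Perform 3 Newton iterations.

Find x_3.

f(x) = x^3/3 - 8x
f'(x) = x^2 - 8, f''(x) = 2x
Newton update: x_{n+1} = x_n - (x_n^2 - 8)/(2*x_n)
Step 1: x_0 = 5, f'=17, f''=10, x_1 = 33/10
Step 2: x_1 = 33/10, f'=289/100, f''=33/5, x_2 = 1889/660
Step 3: x_2 = 1889/660, f'=83521/435600, f''=1889/330, x_3 = 7053121/2493480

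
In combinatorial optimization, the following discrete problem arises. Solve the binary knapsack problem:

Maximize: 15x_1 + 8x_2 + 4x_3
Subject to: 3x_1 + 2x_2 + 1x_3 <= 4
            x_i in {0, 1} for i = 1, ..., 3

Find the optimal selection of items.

Items: item 1 (v=15, w=3), item 2 (v=8, w=2), item 3 (v=4, w=1)
Capacity: 4
Checking all 8 subsets (w = total weight, v = total value):
  {}: w = 0, v = 0
  {1}: w = 3, v = 15
  {2}: w = 2, v = 8
  {3}: w = 1, v = 4
  {1, 2}: w = 5 > 4, infeasible
  {1, 3}: w = 4, v = 19
  {2, 3}: w = 3, v = 12
  {1, 2, 3}: w = 6 > 4, infeasible
Best feasible subset: items [1, 3]
Total weight: 4 <= 4, total value: 19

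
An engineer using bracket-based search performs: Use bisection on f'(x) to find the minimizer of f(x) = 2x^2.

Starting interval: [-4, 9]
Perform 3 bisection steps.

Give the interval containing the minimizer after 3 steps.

Finding critical point of f(x) = 2x^2 using bisection on f'(x) = 4x + 0.
f'(x) = 0 when x = 0.
Starting interval: [-4, 9]
Step 1: mid = 5/2, f'(mid) = 10, new interval = [-4, 5/2]
Step 2: mid = -3/4, f'(mid) = -3, new interval = [-3/4, 5/2]
Step 3: mid = 7/8, f'(mid) = 7/2, new interval = [-3/4, 7/8]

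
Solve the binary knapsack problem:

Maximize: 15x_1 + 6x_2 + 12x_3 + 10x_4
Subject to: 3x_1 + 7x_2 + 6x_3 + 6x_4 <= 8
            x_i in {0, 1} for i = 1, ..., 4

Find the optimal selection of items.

Items: item 1 (v=15, w=3), item 2 (v=6, w=7), item 3 (v=12, w=6), item 4 (v=10, w=6)
Capacity: 8
Checking all 16 subsets (w = total weight, v = total value):
  {}: w = 0, v = 0
  {1}: w = 3, v = 15
  {2}: w = 7, v = 6
  {3}: w = 6, v = 12
  {4}: w = 6, v = 10
  {1, 2}: w = 10 > 8, infeasible
  {1, 3}: w = 9 > 8, infeasible
  {1, 4}: w = 9 > 8, infeasible
  {2, 3}: w = 13 > 8, infeasible
  {2, 4}: w = 13 > 8, infeasible
  {3, 4}: w = 12 > 8, infeasible
  {1, 2, 3}: w = 16 > 8, infeasible
  {1, 2, 4}: w = 16 > 8, infeasible
  {1, 3, 4}: w = 15 > 8, infeasible
  {2, 3, 4}: w = 19 > 8, infeasible
  {1, 2, 3, 4}: w = 22 > 8, infeasible
Best feasible subset: items [1]
Total weight: 3 <= 8, total value: 15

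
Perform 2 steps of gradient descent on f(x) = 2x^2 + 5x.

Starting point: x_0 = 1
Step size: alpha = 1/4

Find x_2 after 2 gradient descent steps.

f(x) = 2x^2 + 5x, f'(x) = 4x + (5)
Step 1: f'(1) = 9, x_1 = 1 - 1/4 * 9 = -5/4
Step 2: f'(-5/4) = 0, x_2 = -5/4 - 1/4 * 0 = -5/4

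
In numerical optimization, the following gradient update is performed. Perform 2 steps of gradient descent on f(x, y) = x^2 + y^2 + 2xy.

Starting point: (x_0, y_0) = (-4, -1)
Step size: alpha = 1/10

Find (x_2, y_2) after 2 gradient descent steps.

f(x,y) = x^2 + y^2 + 2xy
grad_x = 2x + 2y, grad_y = 2y + 2x
Step 1: grad = (-10, -10), (-3, 0)
Step 2: grad = (-6, -6), (-12/5, 3/5)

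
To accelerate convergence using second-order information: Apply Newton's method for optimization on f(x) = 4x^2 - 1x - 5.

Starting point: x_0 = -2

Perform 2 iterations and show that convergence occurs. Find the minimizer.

f(x) = 4x^2 - 1x - 5, f'(x) = 8x + (-1), f''(x) = 8
Step 1: f'(-2) = -17, x_1 = -2 - -17/8 = 1/8
Step 2: f'(1/8) = 0, x_2 = 1/8 (converged)
Newton's method converges in 1 step for quadratics.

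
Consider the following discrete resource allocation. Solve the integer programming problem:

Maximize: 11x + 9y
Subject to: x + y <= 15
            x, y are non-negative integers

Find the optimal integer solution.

Objective: 11x + 9y, constraint: x + y <= 15
Coefficient of x is 11 >= coefficient of y is 9, so allocate the entire budget to x.
Optimal: x = 15, y = 0, value = 165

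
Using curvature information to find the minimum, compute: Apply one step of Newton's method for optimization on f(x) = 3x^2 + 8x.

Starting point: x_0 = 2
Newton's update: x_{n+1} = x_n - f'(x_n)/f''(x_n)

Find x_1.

f(x) = 3x^2 + 8x
f'(x) = 6x + (8), f''(x) = 6
Newton step: x_1 = x_0 - f'(x_0)/f''(x_0)
f'(2) = 20
x_1 = 2 - 20/6 = -4/3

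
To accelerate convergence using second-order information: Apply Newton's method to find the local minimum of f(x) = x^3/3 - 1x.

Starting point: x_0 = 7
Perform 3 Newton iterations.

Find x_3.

f(x) = x^3/3 - 1x
f'(x) = x^2 - 1, f''(x) = 2x
Newton update: x_{n+1} = x_n - (x_n^2 - 1)/(2*x_n)
Step 1: x_0 = 7, f'=48, f''=14, x_1 = 25/7
Step 2: x_1 = 25/7, f'=576/49, f''=50/7, x_2 = 337/175
Step 3: x_2 = 337/175, f'=82944/30625, f''=674/175, x_3 = 72097/58975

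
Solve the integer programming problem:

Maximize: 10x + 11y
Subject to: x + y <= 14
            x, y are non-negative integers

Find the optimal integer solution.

Objective: 10x + 11y, constraint: x + y <= 14
Coefficient of y is 11 > coefficient of x is 10, so allocate the entire budget to y.
Optimal: x = 0, y = 14, value = 154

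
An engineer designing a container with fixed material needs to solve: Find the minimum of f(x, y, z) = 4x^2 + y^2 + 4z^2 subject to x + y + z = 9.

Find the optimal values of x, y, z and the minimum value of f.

Using Lagrange multipliers on f = 4x^2 + y^2 + 4z^2 with constraint x + y + z = 9:
Conditions: 2*4*x = lambda, 2*1*y = lambda, 2*4*z = lambda
So x = lambda/8, y = lambda/2, z = lambda/8
Substituting into constraint: lambda * (3/4) = 9
lambda = 12
x = 3/2, y = 6, z = 3/2
Minimum value = 54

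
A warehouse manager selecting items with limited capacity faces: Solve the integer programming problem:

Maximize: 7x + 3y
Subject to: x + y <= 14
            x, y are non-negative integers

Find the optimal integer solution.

Objective: 7x + 3y, constraint: x + y <= 14
Coefficient of x is 7 >= coefficient of y is 3, so allocate the entire budget to x.
Optimal: x = 14, y = 0, value = 98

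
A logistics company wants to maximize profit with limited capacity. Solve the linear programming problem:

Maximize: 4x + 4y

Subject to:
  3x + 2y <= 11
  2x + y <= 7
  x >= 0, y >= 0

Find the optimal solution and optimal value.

Feasible vertices: (0, 0), (0, 11/2), (3, 1), (7/2, 0)
Objective 4x + 4y at each:
  (0, 0): 0
  (0, 11/2): 22
  (3, 1): 16
  (7/2, 0): 14
Maximum is 22 at (0, 11/2).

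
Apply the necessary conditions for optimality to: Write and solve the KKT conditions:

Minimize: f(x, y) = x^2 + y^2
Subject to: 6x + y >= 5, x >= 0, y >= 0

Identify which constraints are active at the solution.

KKT conditions for min x^2 + y^2 s.t. 6x + 1y >= 5, x >= 0, y >= 0:
Stationarity: 2x = mu*6 + mu_x, 2y = mu*1 + mu_y, with mu, mu_x, mu_y >= 0
Complementary slackness: mu*(6x + y - 5) = 0, mu_x*x = 0, mu_y*y = 0
(0, 0) is infeasible (6*0 + 1*0 < 5), so if mu = 0 stationarity would force x = mu_x/2 >= 0, y = mu_y/2 >= 0 with mu_x*x = mu_y*y = 0, i.e. x = y = 0: contradiction. Hence mu > 0 and 6x + y = 5 is active.
Try x > 0, y > 0 (so mu_x = mu_y = 0): x = 6*mu/2, y = 1*mu/2
Substitute: 6*(6*mu/2) + 1*(1*mu/2) = 5
  mu*37/2 = 5 => mu = 10/37
x* = 30/37 > 0, y* = 5/37 > 0, consistent with mu_x = mu_y = 0.
f is convex and the constraints are linear, so this KKT point is the global minimum.
f* = 25/37
Active constraints: 6x + y >= 5 (holds with equality, mu = 10/37 > 0); x >= 0 and y >= 0 are inactive (mu_x = mu_y = 0).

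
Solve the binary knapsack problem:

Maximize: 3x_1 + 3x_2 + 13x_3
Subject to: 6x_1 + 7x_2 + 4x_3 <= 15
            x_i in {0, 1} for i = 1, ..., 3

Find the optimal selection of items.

Items: item 1 (v=3, w=6), item 2 (v=3, w=7), item 3 (v=13, w=4)
Capacity: 15
Checking all 8 subsets (w = total weight, v = total value):
  {}: w = 0, v = 0
  {1}: w = 6, v = 3
  {2}: w = 7, v = 3
  {3}: w = 4, v = 13
  {1, 2}: w = 13, v = 6
  {1, 3}: w = 10, v = 16
  {2, 3}: w = 11, v = 16
  {1, 2, 3}: w = 17 > 15, infeasible
Best feasible subset: items [1, 3]
(The same value 16 is also attained by {2, 3}.)
Total weight: 10 <= 15, total value: 16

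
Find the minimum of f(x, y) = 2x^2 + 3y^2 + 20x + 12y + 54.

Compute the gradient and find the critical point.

f(x,y) = 2x^2 + 3y^2 + 20x + 12y + 54
df/dx = 4x + (20) = 0  =>  x = -5
df/dy = 6y + (12) = 0  =>  y = -2
f(-5, -2) = 2*(-5)^2 + 3*(-2)^2 + 20*(-5) + 12*(-2) + 54 = -8
Hessian is diagonal with entries 4, 6 > 0, so this is a minimum.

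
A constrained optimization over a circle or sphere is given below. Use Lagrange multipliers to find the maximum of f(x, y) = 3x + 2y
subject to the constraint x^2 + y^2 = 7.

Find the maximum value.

Set up Lagrange conditions: grad f = lambda * grad g
  3 = 2*lambda*x
  2 = 2*lambda*y
From these: x/y = 3/2, so x = 3t, y = 2t for some t.
Substitute into constraint: (3t)^2 + (2t)^2 = 7
  t^2 * 13 = 7
  t = sqrt(7/13)
Maximum = 3*x + 2*y = (3^2 + 2^2)*t = 13 * sqrt(7/13) = sqrt(91)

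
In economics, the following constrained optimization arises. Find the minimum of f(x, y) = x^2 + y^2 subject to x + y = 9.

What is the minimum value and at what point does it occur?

Substitute y = 9 - x into f(x,y) = x^2 + y^2:
g(x) = x^2 + (9 - x)^2 = 2x^2 - 18x + 81
g'(x) = 4x - 18 = 0  =>  x = 9/2
y = 9 - 9/2 = 9/2
Minimum value = (9/2)^2 + (9/2)^2 = 81/2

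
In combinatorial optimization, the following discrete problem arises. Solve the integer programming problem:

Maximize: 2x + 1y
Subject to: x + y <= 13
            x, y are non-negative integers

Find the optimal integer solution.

Objective: 2x + 1y, constraint: x + y <= 13
Coefficient of x is 2 >= coefficient of y is 1, so allocate the entire budget to x.
Optimal: x = 13, y = 0, value = 26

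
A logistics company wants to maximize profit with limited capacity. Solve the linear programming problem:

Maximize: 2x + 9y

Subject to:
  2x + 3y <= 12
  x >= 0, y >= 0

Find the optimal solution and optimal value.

The feasible region has vertices at [(0, 0), (6, 0), (0, 4)].
Checking objective 2x + 9y at each vertex:
  (0, 0): 2*0 + 9*0 = 0
  (6, 0): 2*6 + 9*0 = 12
  (0, 4): 2*0 + 9*4 = 36
Maximum is 36 at (0, 4).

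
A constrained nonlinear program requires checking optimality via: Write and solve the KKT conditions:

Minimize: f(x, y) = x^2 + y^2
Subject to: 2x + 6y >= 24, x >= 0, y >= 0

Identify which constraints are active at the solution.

KKT conditions for min x^2 + y^2 s.t. 2x + 6y >= 24, x >= 0, y >= 0:
Stationarity: 2x = mu*2 + mu_x, 2y = mu*6 + mu_y, with mu, mu_x, mu_y >= 0
Complementary slackness: mu*(2x + 6y - 24) = 0, mu_x*x = 0, mu_y*y = 0
(0, 0) is infeasible (2*0 + 6*0 < 24), so if mu = 0 stationarity would force x = mu_x/2 >= 0, y = mu_y/2 >= 0 with mu_x*x = mu_y*y = 0, i.e. x = y = 0: contradiction. Hence mu > 0 and 2x + 6y = 24 is active.
Try x > 0, y > 0 (so mu_x = mu_y = 0): x = 2*mu/2, y = 6*mu/2
Substitute: 2*(2*mu/2) + 6*(6*mu/2) = 24
  mu*40/2 = 24 => mu = 6/5
x* = 6/5 > 0, y* = 18/5 > 0, consistent with mu_x = mu_y = 0.
f is convex and the constraints are linear, so this KKT point is the global minimum.
f* = 72/5
Active constraints: 2x + 6y >= 24 (holds with equality, mu = 6/5 > 0); x >= 0 and y >= 0 are inactive (mu_x = mu_y = 0).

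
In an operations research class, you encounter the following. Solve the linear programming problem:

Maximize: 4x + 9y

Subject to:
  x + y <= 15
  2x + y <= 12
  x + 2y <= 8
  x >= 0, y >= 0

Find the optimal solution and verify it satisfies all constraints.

Feasible vertices: (0, 0), (0, 4), (16/3, 4/3), (6, 0)
Objective 4x + 9y at each vertex:
  (0, 0): 0
  (0, 4): 36
  (16/3, 4/3): 100/3
  (6, 0): 24
Maximum is 36 at (0, 4).
Verify constraints at (x, y) = (0, 4):
  1*0 + 1*4 = 4 <= 15
  2*0 + 1*4 = 4 <= 12
  1*0 + 2*4 = 8 <= 8 (active)
  x = 0 >= 0, y = 4 >= 0. All constraints satisfied.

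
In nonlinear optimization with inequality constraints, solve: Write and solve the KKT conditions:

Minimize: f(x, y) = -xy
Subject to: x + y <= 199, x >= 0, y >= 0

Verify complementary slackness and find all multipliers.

Problem: min -xy s.t. x + y <= 199 (multiplier lambda), x >= 0 (mu_x), y >= 0 (mu_y)
KKT stationarity: -y + lambda - mu_x = 0, -x + lambda - mu_y = 0, with lambda, mu_x, mu_y >= 0
Complementary slackness: lambda*(x + y - 199) = 0, mu_x*x = 0, mu_y*y = 0
If lambda = 0: y = -mu_x <= 0 and x = -mu_y <= 0 force x = y = 0 with f = 0; but x = y = 199/2 is feasible with f = -39601/4 < 0, so this is not the minimum. Hence lambda > 0 and x + y = 199.
Try x > 0, y > 0 (so mu_x = mu_y = 0): y = lambda, x = lambda => x = y = lambda
x + y = 199 => 2*lambda = 199 => lambda = 199/2
x* = y* = 199/2 > 0, consistent with mu_x = mu_y = 0.
(Any feasible point with x = 0 or y = 0 has f = 0 > -39601/4, so the minimum is not on those boundaries.)
min(-xy) = -39601/4 (i.e. max xy = 39601/4)
Multipliers: lambda = 199/2, mu_x = 0, mu_y = 0
Complementary slackness: lambda*(x + y - 199) = 199/2*(199/2 + 199/2 - 199) = 0, mu_x*x = 0*199/2 = 0, mu_y*y = 0*199/2 = 0. Satisfied.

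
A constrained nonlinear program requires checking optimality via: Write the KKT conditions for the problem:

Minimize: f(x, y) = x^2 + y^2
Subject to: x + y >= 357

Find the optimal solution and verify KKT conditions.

KKT conditions for min x^2 + y^2 s.t. x + y >= 357:
Stationarity: 2x = mu, 2y = mu
So x = y = mu/2.
Complementary slackness: mu*(x + y - 357) = 0
Primal feasibility: x + y >= 357; dual feasibility: mu >= 0
If mu = 0 then x = y = 0, but 0 + 0 < 357 is infeasible, so the constraint is active.
Constraint active: x + y = 2*(mu/2) = 357 => mu = 357
x = y = 357/2, f = 127449/2
Verify: stationarity 2*(357/2) = 357 = mu; primal 357/2 + 357/2 = 357 >= 357; dual mu = 357 >= 0; complementary slackness 357*(357 - 357) = 0. All KKT conditions hold.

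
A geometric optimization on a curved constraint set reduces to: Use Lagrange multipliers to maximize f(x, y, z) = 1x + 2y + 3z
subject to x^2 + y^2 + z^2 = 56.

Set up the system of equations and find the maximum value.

Lagrange conditions: 1 = 2*lambda*x, 2 = 2*lambda*y, 3 = 2*lambda*z
So x:1 = y:2 = z:3, i.e. x = 1t, y = 2t, z = 3t
Constraint: t^2*(1^2 + 2^2 + 3^2) = 56
  t^2 * 14 = 56  =>  t = sqrt(4)
Maximum = 1*1t + 2*2t + 3*3t = 14*sqrt(4) = 28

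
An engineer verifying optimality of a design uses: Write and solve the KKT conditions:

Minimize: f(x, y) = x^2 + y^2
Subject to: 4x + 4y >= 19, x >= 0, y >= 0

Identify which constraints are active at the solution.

KKT conditions for min x^2 + y^2 s.t. 4x + 4y >= 19, x >= 0, y >= 0:
Stationarity: 2x = mu*4 + mu_x, 2y = mu*4 + mu_y, with mu, mu_x, mu_y >= 0
Complementary slackness: mu*(4x + 4y - 19) = 0, mu_x*x = 0, mu_y*y = 0
(0, 0) is infeasible (4*0 + 4*0 < 19), so if mu = 0 stationarity would force x = mu_x/2 >= 0, y = mu_y/2 >= 0 with mu_x*x = mu_y*y = 0, i.e. x = y = 0: contradiction. Hence mu > 0 and 4x + 4y = 19 is active.
Try x > 0, y > 0 (so mu_x = mu_y = 0): x = 4*mu/2, y = 4*mu/2
Substitute: 4*(4*mu/2) + 4*(4*mu/2) = 19
  mu*32/2 = 19 => mu = 19/16
x* = 19/8 > 0, y* = 19/8 > 0, consistent with mu_x = mu_y = 0.
f is convex and the constraints are linear, so this KKT point is the global minimum.
f* = 361/32
Active constraints: 4x + 4y >= 19 (holds with equality, mu = 19/16 > 0); x >= 0 and y >= 0 are inactive (mu_x = mu_y = 0).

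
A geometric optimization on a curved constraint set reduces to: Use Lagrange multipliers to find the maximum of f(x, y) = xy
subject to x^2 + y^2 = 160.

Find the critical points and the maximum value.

Lagrange conditions: y = 2*lambda*x and x = 2*lambda*y
If x = 0 then y = 0, violating the constraint, so x, y != 0.
Dividing: y/x = x/y => x^2 = y^2 => y = x or y = -x
Constraint: 2x^2 = 160 => x^2 = 80 => x = +/-sqrt(80)
Critical points: (sqrt(80), sqrt(80)), (-sqrt(80), -sqrt(80)), (sqrt(80), -sqrt(80)), (-sqrt(80), sqrt(80))
  y = x:  xy = x^2 = 80  at (sqrt(80), sqrt(80)) and (-sqrt(80), -sqrt(80))
  y = -x: xy = -x^2 = -80 at (sqrt(80), -sqrt(80)) and (-sqrt(80), sqrt(80))
Maximum xy = 80 at (sqrt(80), sqrt(80)) and (-sqrt(80), -sqrt(80))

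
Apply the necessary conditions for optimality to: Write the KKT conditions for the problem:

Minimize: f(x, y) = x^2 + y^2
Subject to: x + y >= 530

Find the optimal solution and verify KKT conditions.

KKT conditions for min x^2 + y^2 s.t. x + y >= 530:
Stationarity: 2x = mu, 2y = mu
So x = y = mu/2.
Complementary slackness: mu*(x + y - 530) = 0
Primal feasibility: x + y >= 530; dual feasibility: mu >= 0
If mu = 0 then x = y = 0, but 0 + 0 < 530 is infeasible, so the constraint is active.
Constraint active: x + y = 2*(mu/2) = 530 => mu = 530
x = y = 265, f = 140450
Verify: stationarity 2*265 = 530 = mu; primal 265 + 265 = 530 >= 530; dual mu = 530 >= 0; complementary slackness 530*(530 - 530) = 0. All KKT conditions hold.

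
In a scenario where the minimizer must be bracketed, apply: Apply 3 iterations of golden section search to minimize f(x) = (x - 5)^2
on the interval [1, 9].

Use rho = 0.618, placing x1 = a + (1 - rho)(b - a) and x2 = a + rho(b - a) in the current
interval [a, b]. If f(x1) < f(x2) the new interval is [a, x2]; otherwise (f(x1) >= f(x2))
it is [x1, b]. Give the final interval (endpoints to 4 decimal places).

Golden section search for min of f(x) = (x - 5)^2 on [1, 9].
Each step: x1 = a + (1 - rho)(b - a), x2 = a + rho(b - a); if f(x1) < f(x2) keep [a, x2], otherwise keep [x1, b].
Step 1: [1.0000, 9.0000], x1=4.0560 (f=0.8911), x2=5.9440 (f=0.8911); f(x1) = f(x2) (tie, not '<') => keep [4.0560, 9.0000]
Step 2: [4.0560, 9.0000], x1=5.9446 (f=0.8923), x2=7.1114 (f=4.4580); f(x1) < f(x2) => keep [4.0560, 7.1114]
Step 3: [4.0560, 7.1114], x1=5.2232 (f=0.0498), x2=5.9442 (f=0.8916); f(x1) < f(x2) => keep [4.0560, 5.9442]
Final interval: [4.0560, 5.9442]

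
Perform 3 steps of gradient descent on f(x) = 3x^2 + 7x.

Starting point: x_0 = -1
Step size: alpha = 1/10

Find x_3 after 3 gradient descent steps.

f(x) = 3x^2 + 7x, f'(x) = 6x + (7)
Step 1: f'(-1) = 1, x_1 = -1 - 1/10 * 1 = -11/10
Step 2: f'(-11/10) = 2/5, x_2 = -11/10 - 1/10 * 2/5 = -57/50
Step 3: f'(-57/50) = 4/25, x_3 = -57/50 - 1/10 * 4/25 = -289/250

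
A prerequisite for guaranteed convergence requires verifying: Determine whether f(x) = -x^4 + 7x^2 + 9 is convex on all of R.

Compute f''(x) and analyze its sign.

f(x) = -x^4 + 7x^2 + 9
f'(x) = -4x^3 + 14x
f''(x) = -12x^2 + 14
f''(x) = -12x^2 + 14 -> -inf as |x| -> inf
Therefore, f is not globally convex on R.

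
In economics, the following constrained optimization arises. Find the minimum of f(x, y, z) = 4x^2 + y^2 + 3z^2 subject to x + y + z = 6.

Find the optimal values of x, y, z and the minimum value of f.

Using Lagrange multipliers on f = 4x^2 + y^2 + 3z^2 with constraint x + y + z = 6:
Conditions: 2*4*x = lambda, 2*1*y = lambda, 2*3*z = lambda
So x = lambda/8, y = lambda/2, z = lambda/6
Substituting into constraint: lambda * (19/24) = 6
lambda = 144/19
x = 18/19, y = 72/19, z = 24/19
Minimum value = 432/19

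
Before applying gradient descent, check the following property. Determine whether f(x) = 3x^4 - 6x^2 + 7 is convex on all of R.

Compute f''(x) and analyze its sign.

f(x) = 3x^4 - 6x^2 + 7
f'(x) = 12x^3 + -12x
f''(x) = 36x^2 + -12
f''(0) = -12 < 0, so not convex near x = 0
Therefore, f is not globally convex on R.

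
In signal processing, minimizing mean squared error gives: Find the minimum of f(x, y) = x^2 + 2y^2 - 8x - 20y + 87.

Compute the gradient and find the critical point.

f(x,y) = x^2 + 2y^2 - 8x - 20y + 87
df/dx = 2x + (-8) = 0  =>  x = 4
df/dy = 4y + (-20) = 0  =>  y = 5
f(4, 5) = 1*(4)^2 + 2*(5)^2 + -8*(4) + -20*(5) + 87 = 21
Hessian is diagonal with entries 2, 4 > 0, so this is a minimum.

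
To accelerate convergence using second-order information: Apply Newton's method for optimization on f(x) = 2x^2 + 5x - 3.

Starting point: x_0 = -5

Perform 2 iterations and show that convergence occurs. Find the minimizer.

f(x) = 2x^2 + 5x - 3, f'(x) = 4x + (5), f''(x) = 4
Step 1: f'(-5) = -15, x_1 = -5 - -15/4 = -5/4
Step 2: f'(-5/4) = 0, x_2 = -5/4 (converged)
Newton's method converges in 1 step for quadratics.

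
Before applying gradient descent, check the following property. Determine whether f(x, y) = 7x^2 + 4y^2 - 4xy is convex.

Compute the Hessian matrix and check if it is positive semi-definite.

f(x,y) = 7x^2 + 4y^2 - 4xy
Hessian H = [[14, -4], [-4, 8]]
trace(H) = 22, det(H) = 96
Eigenvalues: (22 +/- sqrt(100)) / 2 = 16, 6
Since both eigenvalues > 0, f is convex.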